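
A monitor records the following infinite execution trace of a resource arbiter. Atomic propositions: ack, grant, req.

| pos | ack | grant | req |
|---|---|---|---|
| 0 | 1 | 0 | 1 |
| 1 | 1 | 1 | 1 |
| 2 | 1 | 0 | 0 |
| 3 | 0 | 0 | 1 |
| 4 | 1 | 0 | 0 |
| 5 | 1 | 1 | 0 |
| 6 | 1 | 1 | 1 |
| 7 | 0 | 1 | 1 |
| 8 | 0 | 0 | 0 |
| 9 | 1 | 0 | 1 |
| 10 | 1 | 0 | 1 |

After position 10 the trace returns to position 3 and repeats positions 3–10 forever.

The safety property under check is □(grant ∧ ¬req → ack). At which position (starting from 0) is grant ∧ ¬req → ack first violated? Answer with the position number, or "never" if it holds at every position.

never

grant ∧ ¬req → ack holds at every position 0..10, and those are all the positions the trace ever visits, so the invariant □(grant ∧ ¬req → ack) is never violated.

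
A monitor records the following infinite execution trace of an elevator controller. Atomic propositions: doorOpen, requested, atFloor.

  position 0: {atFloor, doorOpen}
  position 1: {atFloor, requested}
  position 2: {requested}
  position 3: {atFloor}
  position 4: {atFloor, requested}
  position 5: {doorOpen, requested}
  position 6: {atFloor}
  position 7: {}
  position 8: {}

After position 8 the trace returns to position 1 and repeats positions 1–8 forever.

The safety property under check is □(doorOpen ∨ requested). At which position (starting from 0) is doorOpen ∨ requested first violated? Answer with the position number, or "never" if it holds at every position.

Check doorOpen ∨ requested at each position in order: 0 ✓, 1 ✓, 2 ✓.
At position 3 the labels are {atFloor}, so doorOpen ∨ requested is false there. This is the first violation.

3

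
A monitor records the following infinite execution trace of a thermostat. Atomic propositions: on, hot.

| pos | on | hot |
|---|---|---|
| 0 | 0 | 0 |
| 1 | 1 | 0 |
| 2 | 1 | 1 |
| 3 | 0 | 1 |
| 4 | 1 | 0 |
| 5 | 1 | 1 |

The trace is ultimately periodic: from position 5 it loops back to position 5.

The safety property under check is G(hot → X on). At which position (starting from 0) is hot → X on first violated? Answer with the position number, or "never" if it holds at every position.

2

Check hot → X on at each position in order: 0 ✓, 1 ✓.
At position 2 the labels are {hot, on} and the next position 3 has {hot}, so hot → X on is false there. This is the first violation.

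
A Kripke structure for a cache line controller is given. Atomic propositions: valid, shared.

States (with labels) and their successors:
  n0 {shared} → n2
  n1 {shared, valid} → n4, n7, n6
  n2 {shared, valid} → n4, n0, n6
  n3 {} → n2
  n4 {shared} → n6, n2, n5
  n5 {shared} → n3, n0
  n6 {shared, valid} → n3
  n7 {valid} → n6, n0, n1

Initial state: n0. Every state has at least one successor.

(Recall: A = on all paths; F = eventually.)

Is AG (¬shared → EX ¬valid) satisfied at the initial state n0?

No

States satisfying ¬shared → EX ¬valid: {n0, n1, n2, n4, n5, n6, n7}.
States satisfying AG (¬shared → EX ¬valid): ∅.
n3 is reachable from n0 and violates ¬shared → EX ¬valid, so AG fails at n0.
n0 ∉ Sat(AG (¬shared → EX ¬valid)).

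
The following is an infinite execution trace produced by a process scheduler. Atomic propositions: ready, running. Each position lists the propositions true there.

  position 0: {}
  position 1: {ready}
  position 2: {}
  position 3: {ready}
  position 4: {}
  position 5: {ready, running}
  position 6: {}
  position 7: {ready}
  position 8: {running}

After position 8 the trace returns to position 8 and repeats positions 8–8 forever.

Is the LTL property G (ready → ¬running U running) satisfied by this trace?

ready → ¬running U running holds at every position 0..8, and those are all positions ever visited, so G (ready → ¬running U running) holds.
Positions where ready holds: 1, 3, 5, 7.
Check ¬running U running at each: 1→ok, 3→ok, 5→ok, 7→ok.

Yes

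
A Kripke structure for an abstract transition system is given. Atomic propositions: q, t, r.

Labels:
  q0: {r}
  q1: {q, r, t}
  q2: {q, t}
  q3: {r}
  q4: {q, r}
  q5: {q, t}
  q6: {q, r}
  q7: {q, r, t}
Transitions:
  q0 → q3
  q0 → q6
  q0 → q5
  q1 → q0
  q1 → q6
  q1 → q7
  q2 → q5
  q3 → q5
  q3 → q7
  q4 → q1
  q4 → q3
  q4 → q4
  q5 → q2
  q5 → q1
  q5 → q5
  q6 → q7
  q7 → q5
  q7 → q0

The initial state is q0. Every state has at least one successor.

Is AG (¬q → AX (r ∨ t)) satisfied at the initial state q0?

States satisfying ¬q → AX (r ∨ t): {q0, q1, q2, q3, q4, q5, q6, q7}.
States satisfying AG (¬q → AX (r ∨ t)): {q0, q1, q2, q3, q4, q5, q6, q7}.
Every state reachable from q0 satisfies ¬q → AX (r ∨ t).
q0 ∈ Sat(AG (¬q → AX (r ∨ t))).

Satisfied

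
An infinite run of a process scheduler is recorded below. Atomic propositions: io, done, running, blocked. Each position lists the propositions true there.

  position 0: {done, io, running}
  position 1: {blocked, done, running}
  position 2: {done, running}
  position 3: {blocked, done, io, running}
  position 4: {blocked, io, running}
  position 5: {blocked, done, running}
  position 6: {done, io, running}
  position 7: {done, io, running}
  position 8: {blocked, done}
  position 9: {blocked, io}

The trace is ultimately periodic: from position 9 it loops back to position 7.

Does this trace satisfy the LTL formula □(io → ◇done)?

Yes

io → ◇done holds at every position 0..9, and those are all positions ever visited, so □(io → ◇done) holds.
Positions where io holds: 0, 3, 4, 6, 7, 9.
Check ◇done at each: 0→ok, 3→ok, 4→ok, 6→ok, 7→ok, 9→ok.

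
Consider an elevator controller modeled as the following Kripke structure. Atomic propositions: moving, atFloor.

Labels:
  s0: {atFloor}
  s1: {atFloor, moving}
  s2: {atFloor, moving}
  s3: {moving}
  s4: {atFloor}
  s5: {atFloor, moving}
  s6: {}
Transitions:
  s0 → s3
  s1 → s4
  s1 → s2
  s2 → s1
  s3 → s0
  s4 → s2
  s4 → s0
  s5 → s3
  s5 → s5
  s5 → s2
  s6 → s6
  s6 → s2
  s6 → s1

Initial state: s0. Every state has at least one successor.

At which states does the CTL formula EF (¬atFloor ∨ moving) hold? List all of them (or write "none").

{s0, s1, s2, s3, s4, s5, s6}

States satisfying ¬atFloor ∨ moving: {s1, s2, s3, s5, s6}.
States satisfying EF (¬atFloor ∨ moving): {s0, s1, s2, s3, s4, s5, s6}.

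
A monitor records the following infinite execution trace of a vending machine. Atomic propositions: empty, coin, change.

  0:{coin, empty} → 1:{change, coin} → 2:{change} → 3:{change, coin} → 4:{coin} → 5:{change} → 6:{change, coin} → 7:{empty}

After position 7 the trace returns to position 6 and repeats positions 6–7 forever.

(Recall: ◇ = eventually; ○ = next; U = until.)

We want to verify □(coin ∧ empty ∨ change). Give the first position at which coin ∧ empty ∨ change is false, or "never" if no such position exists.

Check coin ∧ empty ∨ change at each position in order: 0 ✓, 1 ✓, 2 ✓, 3 ✓.
At position 4 the labels are {coin}, so coin ∧ empty ∨ change is false there. This is the first violation.

4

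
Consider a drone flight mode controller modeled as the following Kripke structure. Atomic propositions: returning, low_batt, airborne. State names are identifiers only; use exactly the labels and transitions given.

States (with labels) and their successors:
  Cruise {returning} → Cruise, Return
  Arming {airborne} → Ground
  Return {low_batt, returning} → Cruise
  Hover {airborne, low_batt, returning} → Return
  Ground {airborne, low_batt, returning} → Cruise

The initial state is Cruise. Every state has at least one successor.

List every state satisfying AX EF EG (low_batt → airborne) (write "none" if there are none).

{Cruise, Arming, Return, Hover, Ground}

States satisfying EF EG (low_batt → airborne): {Cruise, Arming, Return, Hover, Ground}.
States satisfying AX EF EG (low_batt → airborne): {Cruise, Arming, Return, Hover, Ground}.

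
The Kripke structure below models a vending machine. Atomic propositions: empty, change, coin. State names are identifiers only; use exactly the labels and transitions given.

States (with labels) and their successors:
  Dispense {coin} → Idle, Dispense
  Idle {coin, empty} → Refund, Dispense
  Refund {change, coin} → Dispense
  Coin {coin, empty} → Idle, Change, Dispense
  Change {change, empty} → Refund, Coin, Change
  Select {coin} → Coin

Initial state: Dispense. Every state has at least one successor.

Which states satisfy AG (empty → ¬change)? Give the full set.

{Dispense, Idle, Refund}

States satisfying empty → ¬change: {Dispense, Idle, Refund, Coin, Select}.
States satisfying AG (empty → ¬change): {Dispense, Idle, Refund}.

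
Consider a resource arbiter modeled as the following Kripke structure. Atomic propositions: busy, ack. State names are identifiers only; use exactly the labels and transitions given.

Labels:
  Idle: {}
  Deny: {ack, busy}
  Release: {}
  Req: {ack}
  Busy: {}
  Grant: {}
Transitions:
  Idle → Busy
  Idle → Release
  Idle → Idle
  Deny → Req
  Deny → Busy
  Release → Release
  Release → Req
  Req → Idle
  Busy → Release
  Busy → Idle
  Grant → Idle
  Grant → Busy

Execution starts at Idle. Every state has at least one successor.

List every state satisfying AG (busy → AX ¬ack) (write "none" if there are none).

{Idle, Release, Req, Busy, Grant}

States satisfying busy → AX ¬ack: {Idle, Release, Req, Busy, Grant}.
States satisfying AG (busy → AX ¬ack): {Idle, Release, Req, Busy, Grant}.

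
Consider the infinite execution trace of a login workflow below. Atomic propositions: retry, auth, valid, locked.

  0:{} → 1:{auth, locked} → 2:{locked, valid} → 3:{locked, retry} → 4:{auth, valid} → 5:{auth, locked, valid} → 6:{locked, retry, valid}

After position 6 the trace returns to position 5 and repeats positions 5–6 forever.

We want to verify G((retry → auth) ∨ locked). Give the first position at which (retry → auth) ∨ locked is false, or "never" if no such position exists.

(retry → auth) ∨ locked holds at every position 0..6, and those are all the positions the trace ever visits, so the invariant G((retry → auth) ∨ locked) is never violated.

never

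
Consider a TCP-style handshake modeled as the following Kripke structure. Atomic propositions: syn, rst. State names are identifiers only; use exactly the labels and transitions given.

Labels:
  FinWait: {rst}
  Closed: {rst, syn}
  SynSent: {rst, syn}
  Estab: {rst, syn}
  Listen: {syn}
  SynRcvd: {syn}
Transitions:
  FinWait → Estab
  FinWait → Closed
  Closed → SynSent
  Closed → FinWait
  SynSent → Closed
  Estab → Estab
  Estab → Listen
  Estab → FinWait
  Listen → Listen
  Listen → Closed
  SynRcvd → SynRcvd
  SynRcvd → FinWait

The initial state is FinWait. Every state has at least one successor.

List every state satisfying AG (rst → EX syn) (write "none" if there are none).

{FinWait, Closed, SynSent, Estab, Listen, SynRcvd}

States satisfying rst → EX syn: {FinWait, Closed, SynSent, Estab, Listen, SynRcvd}.
States satisfying AG (rst → EX syn): {FinWait, Closed, SynSent, Estab, Listen, SynRcvd}.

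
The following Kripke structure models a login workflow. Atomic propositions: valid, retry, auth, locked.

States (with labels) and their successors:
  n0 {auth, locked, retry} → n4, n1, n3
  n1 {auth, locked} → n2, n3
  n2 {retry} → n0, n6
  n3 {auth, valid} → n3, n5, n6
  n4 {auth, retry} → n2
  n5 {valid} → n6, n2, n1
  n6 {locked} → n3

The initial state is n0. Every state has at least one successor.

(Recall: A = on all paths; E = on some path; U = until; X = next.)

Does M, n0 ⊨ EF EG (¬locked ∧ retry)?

Does not hold

States satisfying EG (¬locked ∧ retry): ∅.
States satisfying EF EG (¬locked ∧ retry): ∅.
No suitable path/successor from n0 witnesses the formula.
n0 ∉ Sat(EF EG (¬locked ∧ retry)).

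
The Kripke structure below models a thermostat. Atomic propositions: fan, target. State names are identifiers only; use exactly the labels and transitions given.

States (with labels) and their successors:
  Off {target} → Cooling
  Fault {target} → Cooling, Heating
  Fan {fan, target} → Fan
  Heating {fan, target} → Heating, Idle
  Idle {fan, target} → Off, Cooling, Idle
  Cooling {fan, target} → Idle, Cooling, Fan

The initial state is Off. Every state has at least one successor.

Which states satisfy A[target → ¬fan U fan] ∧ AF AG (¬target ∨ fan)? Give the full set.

{Fan}

States satisfying target → ¬fan: {Off, Fault}.
States satisfying fan: {Fan, Heating, Idle, Cooling}.
States satisfying A[target → ¬fan U fan]: {Off, Fault, Fan, Heating, Idle, Cooling}.
States satisfying AG (¬target ∨ fan): {Fan}.
States satisfying AF AG (¬target ∨ fan): {Fan}.
States satisfying A[target → ¬fan U fan] ∧ AF AG (¬target ∨ fan): {Fan}.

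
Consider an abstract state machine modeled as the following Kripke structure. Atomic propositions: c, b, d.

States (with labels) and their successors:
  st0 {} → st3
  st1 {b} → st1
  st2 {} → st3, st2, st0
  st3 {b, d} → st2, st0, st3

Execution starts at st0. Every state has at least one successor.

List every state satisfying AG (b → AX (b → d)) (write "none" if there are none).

{st0, st2, st3}

States satisfying b → AX (b → d): {st0, st2, st3}.
States satisfying AG (b → AX (b → d)): {st0, st2, st3}.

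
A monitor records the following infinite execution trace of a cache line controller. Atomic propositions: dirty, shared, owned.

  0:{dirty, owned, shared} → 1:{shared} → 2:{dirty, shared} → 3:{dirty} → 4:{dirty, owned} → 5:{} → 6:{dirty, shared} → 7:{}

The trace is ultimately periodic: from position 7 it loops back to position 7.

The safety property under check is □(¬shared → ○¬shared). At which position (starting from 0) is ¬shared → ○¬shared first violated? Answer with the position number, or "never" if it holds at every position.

Check ¬shared → ○¬shared at each position in order: 0 ✓, 1 ✓, 2 ✓, 3 ✓, 4 ✓.
At position 5 the labels are {} and the next position 6 has {dirty, shared}, so ¬shared → ○¬shared is false there. This is the first violation.

5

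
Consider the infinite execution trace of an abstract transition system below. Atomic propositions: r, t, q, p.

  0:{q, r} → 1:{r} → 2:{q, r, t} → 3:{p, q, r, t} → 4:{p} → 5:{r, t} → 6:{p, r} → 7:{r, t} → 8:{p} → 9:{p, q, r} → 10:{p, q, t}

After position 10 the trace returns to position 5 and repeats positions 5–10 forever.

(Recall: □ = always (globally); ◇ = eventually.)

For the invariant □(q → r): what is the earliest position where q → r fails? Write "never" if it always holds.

Check q → r at each position in order: 0 ✓, 1 ✓, 2 ✓, 3 ✓, 4 ✓, 5 ✓, 6 ✓, 7 ✓, 8 ✓, 9 ✓.
At position 10 the labels are {p, q, t}, so q → r is false there. This is the first violation.

10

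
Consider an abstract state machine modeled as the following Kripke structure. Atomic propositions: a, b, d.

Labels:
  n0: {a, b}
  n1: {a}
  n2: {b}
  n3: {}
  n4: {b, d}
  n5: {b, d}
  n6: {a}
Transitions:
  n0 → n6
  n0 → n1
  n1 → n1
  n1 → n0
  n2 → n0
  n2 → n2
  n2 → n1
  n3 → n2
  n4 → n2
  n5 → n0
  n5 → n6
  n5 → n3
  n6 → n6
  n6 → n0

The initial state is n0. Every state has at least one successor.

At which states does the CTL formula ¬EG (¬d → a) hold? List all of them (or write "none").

States satisfying ¬d → a: {n0, n1, n4, n5, n6}.
States satisfying EG (¬d → a): {n0, n1, n5, n6}.
States satisfying ¬EG (¬d → a): {n2, n3, n4}.

{n2, n3, n4}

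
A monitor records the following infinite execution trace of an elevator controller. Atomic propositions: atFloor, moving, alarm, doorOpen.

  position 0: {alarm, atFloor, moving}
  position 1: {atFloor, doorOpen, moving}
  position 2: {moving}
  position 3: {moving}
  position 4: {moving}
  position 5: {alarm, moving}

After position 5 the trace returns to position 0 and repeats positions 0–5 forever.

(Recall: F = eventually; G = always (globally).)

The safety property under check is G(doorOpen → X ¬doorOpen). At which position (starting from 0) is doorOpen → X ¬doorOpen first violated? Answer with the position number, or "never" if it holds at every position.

never

doorOpen → X ¬doorOpen holds at every position 0..5, and those are all the positions the trace ever visits, so the invariant G(doorOpen → X ¬doorOpen) is never violated.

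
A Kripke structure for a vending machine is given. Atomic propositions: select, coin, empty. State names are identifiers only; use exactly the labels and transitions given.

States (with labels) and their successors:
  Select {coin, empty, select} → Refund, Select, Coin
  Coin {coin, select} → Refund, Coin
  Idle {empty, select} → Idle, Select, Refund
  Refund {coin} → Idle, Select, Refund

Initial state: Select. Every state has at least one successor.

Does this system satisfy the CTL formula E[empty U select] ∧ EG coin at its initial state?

Satisfied

States satisfying empty: {Select, Idle}.
States satisfying select: {Select, Coin, Idle}.
States satisfying E[empty U select]: {Select, Coin, Idle}.
States satisfying coin: {Select, Coin, Refund}.
States satisfying EG coin: {Select, Coin, Refund}.
States satisfying E[empty U select] ∧ EG coin: {Select, Coin}.
Select ∈ Sat(E[empty U select] ∧ EG coin).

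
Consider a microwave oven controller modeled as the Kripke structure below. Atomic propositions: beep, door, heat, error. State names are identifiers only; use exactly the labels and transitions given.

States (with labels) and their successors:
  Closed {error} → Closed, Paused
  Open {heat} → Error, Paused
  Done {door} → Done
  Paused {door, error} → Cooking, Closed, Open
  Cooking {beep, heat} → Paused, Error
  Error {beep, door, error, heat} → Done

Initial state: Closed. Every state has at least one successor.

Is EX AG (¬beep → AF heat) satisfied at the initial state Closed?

States satisfying AG (¬beep → AF heat): ∅.
States satisfying EX AG (¬beep → AF heat): ∅.
No suitable path/successor from Closed witnesses the formula.
Closed ∉ Sat(EX AG (¬beep → AF heat)).

Violated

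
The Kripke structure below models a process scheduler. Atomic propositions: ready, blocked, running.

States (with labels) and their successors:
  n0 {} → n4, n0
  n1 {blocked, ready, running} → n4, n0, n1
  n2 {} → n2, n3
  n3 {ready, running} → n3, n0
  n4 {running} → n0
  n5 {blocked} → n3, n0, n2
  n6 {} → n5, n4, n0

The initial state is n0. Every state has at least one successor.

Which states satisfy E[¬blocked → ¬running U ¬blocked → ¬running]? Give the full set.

States satisfying ¬blocked → ¬running: {n0, n1, n2, n5, n6}.
States satisfying E[¬blocked → ¬running U ¬blocked → ¬running]: {n0, n1, n2, n5, n6}.

{n0, n1, n2, n5, n6}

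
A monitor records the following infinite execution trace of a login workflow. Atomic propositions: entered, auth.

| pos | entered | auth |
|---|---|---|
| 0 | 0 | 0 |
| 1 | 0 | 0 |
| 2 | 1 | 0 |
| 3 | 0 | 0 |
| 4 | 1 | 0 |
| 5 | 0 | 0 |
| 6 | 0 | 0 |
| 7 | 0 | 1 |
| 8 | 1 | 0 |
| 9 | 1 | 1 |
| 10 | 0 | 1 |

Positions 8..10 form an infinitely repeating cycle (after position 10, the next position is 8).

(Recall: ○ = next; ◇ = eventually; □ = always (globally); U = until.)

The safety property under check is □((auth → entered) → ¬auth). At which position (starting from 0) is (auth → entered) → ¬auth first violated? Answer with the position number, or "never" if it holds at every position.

Check (auth → entered) → ¬auth at each position in order: 0 ✓, 1 ✓, 2 ✓, 3 ✓, 4 ✓, 5 ✓, 6 ✓, 7 ✓, 8 ✓.
At position 9 the labels are {auth, entered}, so (auth → entered) → ¬auth is false there. This is the first violation.

9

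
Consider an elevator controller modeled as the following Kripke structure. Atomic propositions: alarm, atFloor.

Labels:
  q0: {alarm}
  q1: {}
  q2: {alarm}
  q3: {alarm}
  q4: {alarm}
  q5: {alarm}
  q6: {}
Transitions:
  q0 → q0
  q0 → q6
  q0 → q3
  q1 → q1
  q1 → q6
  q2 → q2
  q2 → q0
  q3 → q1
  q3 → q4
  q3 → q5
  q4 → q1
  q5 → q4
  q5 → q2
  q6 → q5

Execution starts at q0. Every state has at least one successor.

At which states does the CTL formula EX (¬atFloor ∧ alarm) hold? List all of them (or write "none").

{q0, q2, q3, q5, q6}

States satisfying ¬atFloor ∧ alarm: {q0, q2, q3, q4, q5}.
States satisfying EX (¬atFloor ∧ alarm): {q0, q2, q3, q5, q6}.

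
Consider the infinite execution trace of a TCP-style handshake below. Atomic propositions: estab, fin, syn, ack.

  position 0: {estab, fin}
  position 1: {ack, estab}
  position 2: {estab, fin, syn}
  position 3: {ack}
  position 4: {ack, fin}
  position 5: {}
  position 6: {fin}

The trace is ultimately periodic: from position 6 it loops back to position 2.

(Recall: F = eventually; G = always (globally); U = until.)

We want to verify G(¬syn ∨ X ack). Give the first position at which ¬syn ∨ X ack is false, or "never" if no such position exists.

never

¬syn ∨ X ack holds at every position 0..6, and those are all the positions the trace ever visits, so the invariant G(¬syn ∨ X ack) is never violated.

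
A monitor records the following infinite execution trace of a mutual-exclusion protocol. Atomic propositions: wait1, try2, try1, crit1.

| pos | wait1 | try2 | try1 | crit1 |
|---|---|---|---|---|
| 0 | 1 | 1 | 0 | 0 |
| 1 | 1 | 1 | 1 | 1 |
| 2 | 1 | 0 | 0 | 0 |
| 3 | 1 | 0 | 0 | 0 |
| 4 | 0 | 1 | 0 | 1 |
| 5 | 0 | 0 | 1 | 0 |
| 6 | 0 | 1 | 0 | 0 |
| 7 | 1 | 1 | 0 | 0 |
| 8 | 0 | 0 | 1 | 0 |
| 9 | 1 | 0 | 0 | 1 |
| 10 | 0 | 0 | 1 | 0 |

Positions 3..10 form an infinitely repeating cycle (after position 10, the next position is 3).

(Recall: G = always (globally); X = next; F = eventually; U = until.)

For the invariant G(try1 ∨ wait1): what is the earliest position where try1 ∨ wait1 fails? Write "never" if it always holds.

4

Check try1 ∨ wait1 at each position in order: 0 ✓, 1 ✓, 2 ✓, 3 ✓.
At position 4 the labels are {crit1, try2}, so try1 ∨ wait1 is false there. This is the first violation.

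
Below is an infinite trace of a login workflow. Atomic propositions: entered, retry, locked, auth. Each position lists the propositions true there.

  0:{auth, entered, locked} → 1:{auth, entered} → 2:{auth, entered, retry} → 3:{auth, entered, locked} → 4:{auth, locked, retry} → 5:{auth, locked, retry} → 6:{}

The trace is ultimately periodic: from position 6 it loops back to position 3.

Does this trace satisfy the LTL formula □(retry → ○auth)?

No

retry → ○auth must hold at every position from 0 onward. It fails at position 5, so □(retry → ○auth) is false.
Positions where retry holds: 2, 4, 5.
Check ○auth at each: 2→ok, 4→ok, 5→fails.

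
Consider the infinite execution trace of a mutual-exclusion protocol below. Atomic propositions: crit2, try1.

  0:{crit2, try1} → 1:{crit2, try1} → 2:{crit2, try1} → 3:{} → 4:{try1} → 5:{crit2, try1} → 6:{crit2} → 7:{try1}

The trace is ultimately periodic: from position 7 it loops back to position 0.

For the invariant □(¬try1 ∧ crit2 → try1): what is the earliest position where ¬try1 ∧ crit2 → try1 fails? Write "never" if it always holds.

Check ¬try1 ∧ crit2 → try1 at each position in order: 0 ✓, 1 ✓, 2 ✓, 3 ✓, 4 ✓, 5 ✓.
At position 6 the labels are {crit2}, so ¬try1 ∧ crit2 → try1 is false there. This is the first violation.

6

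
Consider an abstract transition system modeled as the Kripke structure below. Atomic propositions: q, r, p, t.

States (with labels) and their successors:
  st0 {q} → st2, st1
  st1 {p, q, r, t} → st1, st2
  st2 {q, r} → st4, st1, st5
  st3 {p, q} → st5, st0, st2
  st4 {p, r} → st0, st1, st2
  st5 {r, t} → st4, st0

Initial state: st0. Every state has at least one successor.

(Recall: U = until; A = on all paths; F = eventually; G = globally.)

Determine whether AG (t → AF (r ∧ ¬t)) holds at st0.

Does not hold

States satisfying t → AF (r ∧ ¬t): {st0, st2, st3, st4}.
States satisfying AG (t → AF (r ∧ ¬t)): ∅.
st1 is reachable from st0 and violates t → AF (r ∧ ¬t), so AG fails at st0.
st0 ∉ Sat(AG (t → AF (r ∧ ¬t))).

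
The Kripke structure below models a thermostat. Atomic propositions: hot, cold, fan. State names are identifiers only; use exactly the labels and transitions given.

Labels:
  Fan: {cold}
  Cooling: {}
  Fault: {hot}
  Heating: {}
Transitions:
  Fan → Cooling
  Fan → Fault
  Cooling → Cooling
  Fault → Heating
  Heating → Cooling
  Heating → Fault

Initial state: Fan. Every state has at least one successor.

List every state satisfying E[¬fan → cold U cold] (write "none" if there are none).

{Fan}

States satisfying ¬fan → cold: {Fan}.
States satisfying cold: {Fan}.
States satisfying E[¬fan → cold U cold]: {Fan}.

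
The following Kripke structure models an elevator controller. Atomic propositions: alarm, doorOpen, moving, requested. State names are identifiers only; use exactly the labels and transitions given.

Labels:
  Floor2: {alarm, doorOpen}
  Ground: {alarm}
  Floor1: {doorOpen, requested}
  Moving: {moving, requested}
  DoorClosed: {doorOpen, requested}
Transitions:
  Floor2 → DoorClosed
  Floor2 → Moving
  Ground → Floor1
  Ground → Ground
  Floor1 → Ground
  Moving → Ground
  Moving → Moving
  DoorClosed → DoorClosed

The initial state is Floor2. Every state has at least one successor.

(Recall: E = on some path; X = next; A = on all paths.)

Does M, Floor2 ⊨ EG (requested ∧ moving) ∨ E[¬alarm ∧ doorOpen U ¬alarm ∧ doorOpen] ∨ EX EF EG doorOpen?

States satisfying requested ∧ moving: {Moving}.
States satisfying EG (requested ∧ moving): {Moving}.
States satisfying ¬alarm ∧ doorOpen: {Floor1, DoorClosed}.
States satisfying E[¬alarm ∧ doorOpen U ¬alarm ∧ doorOpen]: {Floor1, DoorClosed}.
States satisfying EF EG doorOpen: {Floor2, DoorClosed}.
States satisfying EX EF EG doorOpen: {Floor2, DoorClosed}.
States satisfying EG (requested ∧ moving) ∨ E[¬alarm ∧ doorOpen U ¬alarm ∧ doorOpen] ∨ EX EF EG doorOpen: {Floor2, Floor1, Moving, DoorClosed}.
Floor2 ∈ Sat(EG (requested ∧ moving) ∨ E[¬alarm ∧ doorOpen U ¬alarm ∧ doorOpen] ∨ EX EF EG doorOpen).

Holds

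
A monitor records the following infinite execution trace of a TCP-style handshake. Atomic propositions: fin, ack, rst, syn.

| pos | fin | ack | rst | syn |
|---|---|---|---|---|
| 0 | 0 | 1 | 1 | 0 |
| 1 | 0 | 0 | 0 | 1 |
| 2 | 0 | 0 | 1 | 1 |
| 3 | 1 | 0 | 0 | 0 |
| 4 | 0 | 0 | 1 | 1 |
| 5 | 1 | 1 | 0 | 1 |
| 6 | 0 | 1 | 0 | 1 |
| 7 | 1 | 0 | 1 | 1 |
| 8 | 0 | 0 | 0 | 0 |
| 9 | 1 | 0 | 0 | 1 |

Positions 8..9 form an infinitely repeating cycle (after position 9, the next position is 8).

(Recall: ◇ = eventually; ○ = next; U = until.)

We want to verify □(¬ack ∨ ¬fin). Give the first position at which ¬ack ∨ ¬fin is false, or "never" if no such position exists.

Check ¬ack ∨ ¬fin at each position in order: 0 ✓, 1 ✓, 2 ✓, 3 ✓, 4 ✓.
At position 5 the labels are {ack, fin, syn}, so ¬ack ∨ ¬fin is false there. This is the first violation.

5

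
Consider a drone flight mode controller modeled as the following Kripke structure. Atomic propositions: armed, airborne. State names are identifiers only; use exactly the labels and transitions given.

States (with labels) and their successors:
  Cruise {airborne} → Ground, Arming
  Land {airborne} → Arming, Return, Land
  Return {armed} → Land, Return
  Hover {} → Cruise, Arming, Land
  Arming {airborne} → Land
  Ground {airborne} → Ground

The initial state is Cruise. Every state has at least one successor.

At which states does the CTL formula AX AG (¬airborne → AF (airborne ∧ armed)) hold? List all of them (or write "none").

{Ground}

States satisfying AG (¬airborne → AF (airborne ∧ armed)): {Ground}.
States satisfying AX AG (¬airborne → AF (airborne ∧ armed)): {Ground}.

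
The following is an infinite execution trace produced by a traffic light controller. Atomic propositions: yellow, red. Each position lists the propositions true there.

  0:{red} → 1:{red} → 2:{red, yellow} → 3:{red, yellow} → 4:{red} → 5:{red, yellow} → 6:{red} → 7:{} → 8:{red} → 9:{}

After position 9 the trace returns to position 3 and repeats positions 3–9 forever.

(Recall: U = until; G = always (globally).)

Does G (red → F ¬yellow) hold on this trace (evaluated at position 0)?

Yes

red → F ¬yellow holds at every position 0..9, and those are all positions ever visited, so G (red → F ¬yellow) holds.
Positions where red holds: 0, 1, 2, 3, 4, 5, 6, 8.
Check F ¬yellow at each: 0→ok, 1→ok, 2→ok, 3→ok, 4→ok, 5→ok, 6→ok, 8→ok.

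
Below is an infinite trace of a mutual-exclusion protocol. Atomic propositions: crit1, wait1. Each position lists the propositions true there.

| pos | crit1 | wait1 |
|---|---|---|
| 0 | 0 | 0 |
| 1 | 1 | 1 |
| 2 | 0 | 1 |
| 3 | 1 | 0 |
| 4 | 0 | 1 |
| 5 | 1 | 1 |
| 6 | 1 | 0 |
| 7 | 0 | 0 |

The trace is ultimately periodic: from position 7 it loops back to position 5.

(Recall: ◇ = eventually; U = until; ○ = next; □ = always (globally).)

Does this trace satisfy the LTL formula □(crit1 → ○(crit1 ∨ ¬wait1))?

Does not hold

crit1 → ○(crit1 ∨ ¬wait1) must hold at every position from 0 onward. It fails at position 1, so □(crit1 → ○(crit1 ∨ ¬wait1)) is false.
Positions where crit1 holds: 1, 3, 5, 6.
Check ○(crit1 ∨ ¬wait1) at each: 1→fails, 3→fails, 5→ok, 6→ok.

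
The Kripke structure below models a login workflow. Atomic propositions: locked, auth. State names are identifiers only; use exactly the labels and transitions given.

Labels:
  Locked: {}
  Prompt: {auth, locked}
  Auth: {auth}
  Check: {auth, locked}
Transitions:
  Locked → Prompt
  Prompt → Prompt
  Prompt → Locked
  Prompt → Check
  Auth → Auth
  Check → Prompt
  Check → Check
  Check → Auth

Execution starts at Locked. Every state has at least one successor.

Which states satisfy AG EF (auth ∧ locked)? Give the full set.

none

States satisfying EF (auth ∧ locked): {Locked, Prompt, Check}.
States satisfying AG EF (auth ∧ locked): ∅.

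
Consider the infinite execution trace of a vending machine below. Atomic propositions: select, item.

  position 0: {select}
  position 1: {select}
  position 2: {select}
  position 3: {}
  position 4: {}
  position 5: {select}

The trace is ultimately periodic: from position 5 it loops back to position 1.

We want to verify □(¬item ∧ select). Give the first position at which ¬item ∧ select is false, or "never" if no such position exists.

3

Check ¬item ∧ select at each position in order: 0 ✓, 1 ✓, 2 ✓.
At position 3 the labels are {}, so ¬item ∧ select is false there. This is the first violation.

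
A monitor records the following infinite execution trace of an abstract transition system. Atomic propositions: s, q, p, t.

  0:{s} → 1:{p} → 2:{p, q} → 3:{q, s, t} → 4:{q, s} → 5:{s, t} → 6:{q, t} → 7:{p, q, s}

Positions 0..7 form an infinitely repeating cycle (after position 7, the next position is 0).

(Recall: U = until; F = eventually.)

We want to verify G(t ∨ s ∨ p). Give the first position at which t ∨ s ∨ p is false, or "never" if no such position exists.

t ∨ s ∨ p holds at every position 0..7, and those are all the positions the trace ever visits, so the invariant G(t ∨ s ∨ p) is never violated.

never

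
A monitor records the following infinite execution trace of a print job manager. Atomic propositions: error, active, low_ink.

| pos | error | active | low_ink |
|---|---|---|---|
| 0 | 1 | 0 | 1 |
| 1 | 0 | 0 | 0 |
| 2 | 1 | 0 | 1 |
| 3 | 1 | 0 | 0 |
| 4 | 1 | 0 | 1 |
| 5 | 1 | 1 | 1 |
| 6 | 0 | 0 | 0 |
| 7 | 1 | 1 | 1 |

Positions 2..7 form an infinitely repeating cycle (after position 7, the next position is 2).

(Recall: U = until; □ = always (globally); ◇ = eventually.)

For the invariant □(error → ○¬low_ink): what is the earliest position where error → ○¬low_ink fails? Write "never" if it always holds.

3

Check error → ○¬low_ink at each position in order: 0 ✓, 1 ✓, 2 ✓.
At position 3 the labels are {error} and the next position 4 has {error, low_ink}, so error → ○¬low_ink is false there. This is the first violation.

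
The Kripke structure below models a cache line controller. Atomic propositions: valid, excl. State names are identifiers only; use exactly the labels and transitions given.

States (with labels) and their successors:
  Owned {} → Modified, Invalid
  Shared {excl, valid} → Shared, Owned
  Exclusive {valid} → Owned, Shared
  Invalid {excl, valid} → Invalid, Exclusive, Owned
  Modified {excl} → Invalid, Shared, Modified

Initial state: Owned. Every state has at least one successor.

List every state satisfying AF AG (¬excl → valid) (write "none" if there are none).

none

States satisfying AG (¬excl → valid): ∅.
States satisfying AF AG (¬excl → valid): ∅.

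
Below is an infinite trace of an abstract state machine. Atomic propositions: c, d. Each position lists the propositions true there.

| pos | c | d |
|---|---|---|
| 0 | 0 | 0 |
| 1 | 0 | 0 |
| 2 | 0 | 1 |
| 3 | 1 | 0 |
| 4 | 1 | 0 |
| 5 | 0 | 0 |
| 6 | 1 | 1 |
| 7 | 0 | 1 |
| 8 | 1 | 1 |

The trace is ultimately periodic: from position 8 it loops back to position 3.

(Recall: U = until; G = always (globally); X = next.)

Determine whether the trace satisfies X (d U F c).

Satisfied

The position after 0 is 1; d U F c is true there.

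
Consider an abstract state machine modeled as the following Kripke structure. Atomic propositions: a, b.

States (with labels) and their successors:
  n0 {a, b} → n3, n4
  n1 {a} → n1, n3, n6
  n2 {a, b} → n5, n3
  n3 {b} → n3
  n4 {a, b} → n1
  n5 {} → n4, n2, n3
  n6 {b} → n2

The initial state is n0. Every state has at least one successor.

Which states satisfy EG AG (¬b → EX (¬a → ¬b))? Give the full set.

{n0, n1, n2, n3, n4, n5, n6}

States satisfying AG (¬b → EX (¬a → ¬b)): {n0, n1, n2, n3, n4, n5, n6}.
States satisfying EG AG (¬b → EX (¬a → ¬b)): {n0, n1, n2, n3, n4, n5, n6}.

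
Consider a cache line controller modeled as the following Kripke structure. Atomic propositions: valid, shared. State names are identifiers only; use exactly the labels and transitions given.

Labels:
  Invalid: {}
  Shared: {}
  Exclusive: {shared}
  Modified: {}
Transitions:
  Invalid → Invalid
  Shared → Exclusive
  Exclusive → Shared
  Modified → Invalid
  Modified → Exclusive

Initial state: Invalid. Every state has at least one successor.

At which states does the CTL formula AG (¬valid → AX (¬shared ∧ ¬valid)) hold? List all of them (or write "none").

{Invalid}

States satisfying ¬valid → AX (¬shared ∧ ¬valid): {Invalid, Exclusive}.
States satisfying AG (¬valid → AX (¬shared ∧ ¬valid)): {Invalid}.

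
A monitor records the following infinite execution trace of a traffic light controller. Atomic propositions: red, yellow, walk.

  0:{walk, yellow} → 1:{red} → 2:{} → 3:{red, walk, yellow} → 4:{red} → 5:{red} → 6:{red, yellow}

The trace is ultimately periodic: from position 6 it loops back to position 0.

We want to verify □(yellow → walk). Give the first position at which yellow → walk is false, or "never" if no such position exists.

6

Check yellow → walk at each position in order: 0 ✓, 1 ✓, 2 ✓, 3 ✓, 4 ✓, 5 ✓.
At position 6 the labels are {red, yellow}, so yellow → walk is false there. This is the first violation.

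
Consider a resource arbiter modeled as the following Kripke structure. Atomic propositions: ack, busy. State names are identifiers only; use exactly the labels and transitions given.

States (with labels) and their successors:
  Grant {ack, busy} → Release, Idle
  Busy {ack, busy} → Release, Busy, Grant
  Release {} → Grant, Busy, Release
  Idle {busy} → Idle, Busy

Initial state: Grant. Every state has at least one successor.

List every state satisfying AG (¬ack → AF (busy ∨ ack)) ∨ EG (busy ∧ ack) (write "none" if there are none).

{Busy}

States satisfying ¬ack → AF (busy ∨ ack): {Grant, Busy, Idle}.
States satisfying AG (¬ack → AF (busy ∨ ack)): ∅.
States satisfying busy ∧ ack: {Grant, Busy}.
States satisfying EG (busy ∧ ack): {Busy}.
States satisfying AG (¬ack → AF (busy ∨ ack)) ∨ EG (busy ∧ ack): {Busy}.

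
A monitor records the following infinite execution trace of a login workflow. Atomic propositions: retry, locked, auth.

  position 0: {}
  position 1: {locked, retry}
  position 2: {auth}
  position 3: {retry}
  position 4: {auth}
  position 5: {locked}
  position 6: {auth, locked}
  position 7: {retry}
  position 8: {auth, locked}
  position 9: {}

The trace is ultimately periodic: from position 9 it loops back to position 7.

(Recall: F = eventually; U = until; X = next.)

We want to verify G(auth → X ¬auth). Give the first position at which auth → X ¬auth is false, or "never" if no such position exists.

auth → X ¬auth holds at every position 0..9, and those are all the positions the trace ever visits, so the invariant G(auth → X ¬auth) is never violated.

never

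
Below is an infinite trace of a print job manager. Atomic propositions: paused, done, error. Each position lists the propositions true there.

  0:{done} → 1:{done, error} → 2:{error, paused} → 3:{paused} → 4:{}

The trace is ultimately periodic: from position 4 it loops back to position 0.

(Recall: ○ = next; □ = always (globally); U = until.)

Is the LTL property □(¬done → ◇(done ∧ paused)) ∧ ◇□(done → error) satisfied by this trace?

¬done → ◇(done ∧ paused) must hold at every position from 0 onward. It fails at position 2, so □(¬done → ◇(done ∧ paused)) is false.
Positions where ¬done holds: 2, 3, 4.
Check ◇(done ∧ paused) at each: 2→fails, 3→fails, 4→fails.
□(done → error) is false at every position 0..4, so it never becomes true and ◇□(done → error) fails.
At position 0: □(¬done → ◇(done ∧ paused)) is false; ◇□(done → error) is false; so □(¬done → ◇(done ∧ paused)) ∧ ◇□(done → error) is false.

Does not hold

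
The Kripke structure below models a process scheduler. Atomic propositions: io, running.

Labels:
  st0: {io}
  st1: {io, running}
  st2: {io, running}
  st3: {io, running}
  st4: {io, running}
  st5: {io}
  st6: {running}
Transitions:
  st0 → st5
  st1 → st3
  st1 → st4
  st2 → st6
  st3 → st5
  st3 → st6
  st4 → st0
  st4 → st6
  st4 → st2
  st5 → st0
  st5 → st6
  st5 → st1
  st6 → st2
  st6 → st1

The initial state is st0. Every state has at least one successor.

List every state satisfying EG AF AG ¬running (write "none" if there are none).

States satisfying AF AG ¬running: ∅.
States satisfying EG AF AG ¬running: ∅.

none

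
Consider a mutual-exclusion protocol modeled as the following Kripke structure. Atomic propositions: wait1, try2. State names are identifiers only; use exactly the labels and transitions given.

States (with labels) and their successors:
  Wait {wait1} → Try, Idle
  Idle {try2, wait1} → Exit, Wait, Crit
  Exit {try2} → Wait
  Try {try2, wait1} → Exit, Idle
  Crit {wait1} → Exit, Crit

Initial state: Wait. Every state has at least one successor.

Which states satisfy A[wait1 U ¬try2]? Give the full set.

States satisfying wait1: {Wait, Idle, Try, Crit}.
States satisfying ¬try2: {Wait, Crit}.
States satisfying A[wait1 U ¬try2]: {Wait, Crit}.

{Wait, Crit}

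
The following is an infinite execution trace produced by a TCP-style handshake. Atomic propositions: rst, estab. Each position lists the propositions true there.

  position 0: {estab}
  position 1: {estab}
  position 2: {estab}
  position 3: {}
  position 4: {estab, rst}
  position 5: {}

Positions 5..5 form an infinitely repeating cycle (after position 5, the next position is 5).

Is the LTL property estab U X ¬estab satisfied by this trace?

Walking from position 0: X ¬estab first holds at position 2, and estab holds at every earlier position along the way, so estab U X ¬estab holds.

Satisfied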